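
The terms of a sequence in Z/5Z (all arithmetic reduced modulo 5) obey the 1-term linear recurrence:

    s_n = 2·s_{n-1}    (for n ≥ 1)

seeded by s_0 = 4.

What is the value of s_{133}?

s_1 = 2·4 = 3
s_2 = 2·3 = 1
s_3 = 2·1 = 2
s_4 = 2·2 = 4
(s_4) = (4) = (s_0), so the sequence has period 4.
133 ≡ 1 (mod 4), hence s_133 = s_1 = 3.

3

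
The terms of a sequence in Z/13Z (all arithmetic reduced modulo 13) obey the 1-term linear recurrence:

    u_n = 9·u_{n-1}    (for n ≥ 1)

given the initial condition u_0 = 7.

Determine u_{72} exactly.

u_1 = 9·7 = 11
u_2 = 9·11 = 8
u_3 = 9·8 = 7
(u_3) = (7) = (u_0), so the sequence has period 3.
72 ≡ 0 (mod 3), hence u_72 = u_0 = 7.

7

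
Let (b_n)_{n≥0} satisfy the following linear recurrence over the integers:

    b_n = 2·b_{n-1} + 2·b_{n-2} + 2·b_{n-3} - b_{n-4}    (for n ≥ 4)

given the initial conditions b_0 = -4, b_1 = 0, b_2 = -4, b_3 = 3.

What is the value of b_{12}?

b_4 = 2·3 + 2·-4 + 2·0 + -1·-4 = 2
b_5 = 2·2 + 2·3 + 2·-4 + -1·0 = 2
b_6 = 2·2 + 2·2 + 2·3 + -1·-4 = 18
b_7 = 2·18 + 2·2 + 2·2 + -1·3 = 41
b_8 = 2·41 + 2·18 + 2·2 + -1·2 = 120
b_9 = 2·120 + 2·41 + 2·18 + -1·2 = 356
b_10 = 2·356 + 2·120 + 2·41 + -1·18 = 1016
b_11 = 2·1016 + 2·356 + 2·120 + -1·41 = 2943
b_12 = 2·2943 + 2·1016 + 2·356 + -1·120 = 8510

8510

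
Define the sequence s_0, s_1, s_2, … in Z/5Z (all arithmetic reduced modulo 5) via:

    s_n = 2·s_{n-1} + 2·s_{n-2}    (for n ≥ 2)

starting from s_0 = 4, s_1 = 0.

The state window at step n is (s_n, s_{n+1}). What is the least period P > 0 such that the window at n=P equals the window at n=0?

24

n=0: window = (4, 0)
n=1: window = (0, 3)
n=2: window = (3, 1)
n=3: window = (1, 3)
n=4: window = (3, 3)
n=5: window = (3, 2)
n=6: window = (2, 0)
n=7: window = (0, 4)
n=8: window = (4, 3)
n=9: window = (3, 4)
n=10: window = (4, 4)
n=11: window = (4, 1)
n=12: window = (1, 0)
n=13: window = (0, 2)
n=14: window = (2, 4)
n=15: window = (4, 2)
n=16: window = (2, 2)
n=17: window = (2, 3)
n=18: window = (3, 0)
n=19: window = (0, 1)
n=20: window = (1, 2)
n=21: window = (2, 1)
n=22: window = (1, 1)
n=23: window = (1, 4)
n=24: window = (4, 0)
window at n=24 equals window at n=0 → period = 24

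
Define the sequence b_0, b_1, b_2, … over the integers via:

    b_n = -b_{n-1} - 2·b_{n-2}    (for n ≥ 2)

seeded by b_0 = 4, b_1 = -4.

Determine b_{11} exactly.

-180

b_2 = -1·-4 + -2·4 = -4
b_3 = -1·-4 + -2·-4 = 12
b_4 = -1·12 + -2·-4 = -4
b_5 = -1·-4 + -2·12 = -20
b_6 = -1·-20 + -2·-4 = 28
b_7 = -1·28 + -2·-20 = 12
b_8 = -1·12 + -2·28 = -68
b_9 = -1·-68 + -2·12 = 44
b_10 = -1·44 + -2·-68 = 92
b_11 = -1·92 + -2·44 = -180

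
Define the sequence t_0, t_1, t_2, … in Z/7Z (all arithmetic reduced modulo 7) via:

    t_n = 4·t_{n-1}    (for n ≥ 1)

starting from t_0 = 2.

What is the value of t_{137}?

t_1 = 4·2 = 1
t_2 = 4·1 = 4
t_3 = 4·4 = 2
(t_3) = (2) = (t_0), so the sequence has period 3.
137 ≡ 2 (mod 3), hence t_137 = t_2 = 4.

4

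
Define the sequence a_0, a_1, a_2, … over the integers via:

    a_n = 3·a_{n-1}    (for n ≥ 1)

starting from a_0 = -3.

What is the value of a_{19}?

a_1 = 3·-3 = -9
a_2 = 3·-9 = -27
a_3 = 3·-27 = -81
a_4 = 3·-81 = -243
a_5 = 3·-243 = -729
a_6 = 3·-729 = -2187
a_7 = 3·-2187 = -6561
a_8 = 3·-6561 = -19683
a_9 = 3·-19683 = -59049
a_10 = 3·-59049 = -177147
a_11 = 3·-177147 = -531441
a_12 = 3·-531441 = -1594323
a_13 = 3·-1594323 = -4782969
a_14 = 3·-4782969 = -14348907
a_15 = 3·-14348907 = -43046721
a_16 = 3·-43046721 = -129140163
a_17 = 3·-129140163 = -387420489
a_18 = 3·-387420489 = -1162261467
a_19 = 3·-1162261467 = -3486784401

-3486784401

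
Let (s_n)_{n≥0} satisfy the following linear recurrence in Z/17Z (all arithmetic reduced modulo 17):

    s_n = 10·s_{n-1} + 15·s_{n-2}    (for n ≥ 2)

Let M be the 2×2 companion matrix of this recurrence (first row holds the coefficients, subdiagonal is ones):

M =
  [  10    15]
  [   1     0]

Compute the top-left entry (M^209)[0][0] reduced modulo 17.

5

(M^209)[0][0] is the top entry after applying M 209 times to the unit state (1, 0). Equivalently it is h_{210} for the auxiliary sequence (h_n) obeying the same recurrence with h_1 = 1 and h_i = 0 for 0 ≤ i < 1:
h_2 = 10·1 + 15·0 = 10
h_3 = 10·10 + 15·1 = 13
h_4 = 10·13 + 15·10 = 8
h_5 = 10·8 + 15·13 = 3
h_6 = 10·3 + 15·8 = 14
h_7 = 10·14 + 15·3 = 15
Continuing the recurrence:
  h_8 = 3;  h_9 = 0;  h_10 = 11;  h_11 = 8;  h_12 = 7;  h_13 = 3
  h_14 = 16;  h_15 = 1;  h_16 = 12;  h_17 = 16;  h_18 = 0;  h_19 = 2
  h_20 = 3;  h_21 = 9;  h_22 = 16;  h_23 = 6;  h_24 = 11;  h_25 = 13
  h_26 = 6;  h_27 = 0;  h_28 = 5;  h_29 = 16;  h_30 = 14;  h_31 = 6
  h_32 = 15;  h_33 = 2;  h_34 = 7;  h_35 = 15;  h_36 = 0;  h_37 = 4
  h_38 = 6;  h_39 = 1;  h_40 = 15;  h_41 = 12;  h_42 = 5;  h_43 = 9
  h_44 = 12;  h_45 = 0;  h_46 = 10;  h_47 = 15;  h_48 = 11;  h_49 = 12
  h_50 = 13;  h_51 = 4;  h_52 = 14;  h_53 = 13;  h_54 = 0;  h_55 = 8
  h_56 = 12;  h_57 = 2;  h_58 = 13;  h_59 = 7;  h_60 = 10;  h_61 = 1
  h_62 = 7;  h_63 = 0;  h_64 = 3;  h_65 = 13;  h_66 = 5;  h_67 = 7
  h_68 = 9;  h_69 = 8;  h_70 = 11;  h_71 = 9;  h_72 = 0;  h_73 = 16
  h_74 = 7;  h_75 = 4;  h_76 = 9;  h_77 = 14;  h_78 = 3;  h_79 = 2
  h_80 = 14;  h_81 = 0;  h_82 = 6;  h_83 = 9;  h_84 = 10;  h_85 = 14
  h_86 = 1;  h_87 = 16;  h_88 = 5;  h_89 = 1;  h_90 = 0;  h_91 = 15
  h_92 = 14;  h_93 = 8;  h_94 = 1;  h_95 = 11;  h_96 = 6;  h_97 = 4
  h_98 = 11;  h_99 = 0;  h_100 = 12;  h_101 = 1;  h_102 = 3;  h_103 = 11
  h_104 = 2;  h_105 = 15;  h_106 = 10;  h_107 = 2;  h_108 = 0;  h_109 = 13
  h_110 = 11;  h_111 = 16;  h_112 = 2;  h_113 = 5;  h_114 = 12;  h_115 = 8
  h_116 = 5;  h_117 = 0;  h_118 = 7;  h_119 = 2;  h_120 = 6;  h_121 = 5
  h_122 = 4;  h_123 = 13;  h_124 = 3;  h_125 = 4;  h_126 = 0;  h_127 = 9
  h_128 = 5;  h_129 = 15;  h_130 = 4;  h_131 = 10;  h_132 = 7;  h_133 = 16
  h_134 = 10;  h_135 = 0;  h_136 = 14;  h_137 = 4;  h_138 = 12;  h_139 = 10
  h_140 = 8;  h_141 = 9;  h_142 = 6;  h_143 = 8;  h_144 = 0;  h_145 = 1
  h_146 = 10;  h_147 = 13;  h_148 = 8;  h_149 = 3;  h_150 = 14;  h_151 = 15
  h_152 = 3;  h_153 = 0;  h_154 = 11;  h_155 = 8;  h_156 = 7;  h_157 = 3
  h_158 = 16;  h_159 = 1;  h_160 = 12;  h_161 = 16;  h_162 = 0;  h_163 = 2
  h_164 = 3;  h_165 = 9;  h_166 = 16;  h_167 = 6;  h_168 = 11;  h_169 = 13
  h_170 = 6;  h_171 = 0;  h_172 = 5;  h_173 = 16;  h_174 = 14;  h_175 = 6
  h_176 = 15;  h_177 = 2;  h_178 = 7;  h_179 = 15;  h_180 = 0;  h_181 = 4
  h_182 = 6;  h_183 = 1;  h_184 = 15;  h_185 = 12;  h_186 = 5;  h_187 = 9
  h_188 = 12;  h_189 = 0;  h_190 = 10;  h_191 = 15;  h_192 = 11;  h_193 = 12
  h_194 = 13;  h_195 = 4;  h_196 = 14;  h_197 = 13;  h_198 = 0;  h_199 = 8
  h_200 = 12;  h_201 = 2;  h_202 = 13;  h_203 = 7;  h_204 = 10;  h_205 = 1
  h_206 = 7;  h_207 = 0;  h_208 = 3
h_209 = 10·3 + 15·0 = 13
h_210 = 10·13 + 15·3 = 5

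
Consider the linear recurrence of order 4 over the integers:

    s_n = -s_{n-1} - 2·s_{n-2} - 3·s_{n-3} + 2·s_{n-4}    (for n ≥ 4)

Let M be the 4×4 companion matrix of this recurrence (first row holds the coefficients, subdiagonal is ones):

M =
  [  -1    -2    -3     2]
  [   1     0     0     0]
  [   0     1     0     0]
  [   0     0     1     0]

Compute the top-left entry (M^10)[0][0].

-90

(M^10)[0][0] is the top entry after applying M 10 times to the unit state (1, 0, 0, 0). Equivalently it is h_{13} for the auxiliary sequence (h_n) obeying the same recurrence with h_3 = 1 and h_i = 0 for 0 ≤ i < 3:
h_4 = -1·1 + -2·0 + -3·0 + 2·0 = -1
h_5 = -1·-1 + -2·1 + -3·0 + 2·0 = -1
h_6 = -1·-1 + -2·-1 + -3·1 + 2·0 = 0
h_7 = -1·0 + -2·-1 + -3·-1 + 2·1 = 7
h_8 = -1·7 + -2·0 + -3·-1 + 2·-1 = -6
h_9 = -1·-6 + -2·7 + -3·0 + 2·-1 = -10
h_10 = -1·-10 + -2·-6 + -3·7 + 2·0 = 1
h_11 = -1·1 + -2·-10 + -3·-6 + 2·7 = 51
h_12 = -1·51 + -2·1 + -3·-10 + 2·-6 = -35
h_13 = -1·-35 + -2·51 + -3·1 + 2·-10 = -90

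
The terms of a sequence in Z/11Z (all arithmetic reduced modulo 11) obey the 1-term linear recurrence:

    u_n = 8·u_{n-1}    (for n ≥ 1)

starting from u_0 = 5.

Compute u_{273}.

u_1 = 8·5 = 7
u_2 = 8·7 = 1
u_3 = 8·1 = 8
u_4 = 8·8 = 9
u_5 = 8·9 = 6
u_6 = 8·6 = 4
u_7 = 8·4 = 10
u_8 = 8·10 = 3
u_9 = 8·3 = 2
u_10 = 8·2 = 5
(u_10) = (5) = (u_0), so the sequence has period 10.
273 ≡ 3 (mod 10), hence u_273 = u_3 = 8.

8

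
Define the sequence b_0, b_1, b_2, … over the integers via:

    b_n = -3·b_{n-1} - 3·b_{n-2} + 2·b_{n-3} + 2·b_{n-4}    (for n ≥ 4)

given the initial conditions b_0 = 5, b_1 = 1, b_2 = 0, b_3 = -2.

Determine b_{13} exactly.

-3838

b_4 = -3·-2 + -3·0 + 2·1 + 2·5 = 18
b_5 = -3·18 + -3·-2 + 2·0 + 2·1 = -46
b_6 = -3·-46 + -3·18 + 2·-2 + 2·0 = 80
b_7 = -3·80 + -3·-46 + 2·18 + 2·-2 = -70
b_8 = -3·-70 + -3·80 + 2·-46 + 2·18 = -86
b_9 = -3·-86 + -3·-70 + 2·80 + 2·-46 = 536
b_10 = -3·536 + -3·-86 + 2·-70 + 2·80 = -1330
b_11 = -3·-1330 + -3·536 + 2·-86 + 2·-70 = 2070
b_12 = -3·2070 + -3·-1330 + 2·536 + 2·-86 = -1320
b_13 = -3·-1320 + -3·2070 + 2·-1330 + 2·536 = -3838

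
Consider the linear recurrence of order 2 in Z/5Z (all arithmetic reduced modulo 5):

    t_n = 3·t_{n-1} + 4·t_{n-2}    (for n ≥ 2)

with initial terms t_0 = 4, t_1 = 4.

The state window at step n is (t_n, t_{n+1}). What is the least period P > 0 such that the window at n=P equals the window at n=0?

n=0: window = (4, 4)
n=1: window = (4, 3)
n=2: window = (3, 0)
n=3: window = (0, 2)
n=4: window = (2, 1)
n=5: window = (1, 1)
n=6: window = (1, 2)
n=7: window = (2, 0)
n=8: window = (0, 3)
n=9: window = (3, 4)
n=10: window = (4, 4)
window at n=10 equals window at n=0 → period = 10

10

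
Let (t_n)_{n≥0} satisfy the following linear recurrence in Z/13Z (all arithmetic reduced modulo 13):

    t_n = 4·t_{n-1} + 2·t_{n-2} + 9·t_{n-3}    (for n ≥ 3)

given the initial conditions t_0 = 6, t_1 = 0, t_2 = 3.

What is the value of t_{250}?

t_3 = 4·3 + 2·0 + 9·6 = 1
t_4 = 4·1 + 2·3 + 9·0 = 10
t_5 = 4·10 + 2·1 + 9·3 = 4
t_6 = 4·4 + 2·10 + 9·1 = 6
t_7 = 4·6 + 2·4 + 9·10 = 5
t_8 = 4·5 + 2·6 + 9·4 = 3
Continuing the recurrence:
  t_9 = 11;  t_10 = 4;  t_11 = 0;  t_12 = 3;  t_13 = 9;  t_14 = 3
  t_15 = 5;  t_16 = 3;  t_17 = 10;  t_18 = 0;  t_19 = 8;  t_20 = 5
  t_21 = 10;  t_22 = 5;  t_23 = 7;  t_24 = 11;  t_25 = 12;  t_26 = 3
  t_27 = 5;  t_28 = 4;  t_29 = 1;  t_30 = 5;  t_31 = 6;  t_32 = 4
  t_33 = 8;  t_34 = 3;  t_35 = 12;  t_36 = 9;  t_37 = 9;  t_38 = 6
  t_39 = 6;  t_40 = 0;  t_41 = 1;  t_42 = 6;  t_43 = 0;  t_44 = 8
  t_45 = 8;  t_46 = 9;  t_47 = 7;  t_48 = 1;  t_49 = 8;  t_50 = 6
  t_51 = 10;  t_52 = 7;  t_53 = 11;  t_54 = 5;  t_55 = 1;  t_56 = 9
  t_57 = 5;  t_58 = 8;  t_59 = 6;  t_60 = 7;  t_61 = 8;  t_62 = 9
  t_63 = 11;  t_64 = 4;  t_65 = 2;  t_66 = 11;  t_67 = 6;  t_68 = 12
  t_69 = 3;  t_70 = 12;  t_71 = 6;  t_72 = 10;  t_73 = 4;  t_74 = 12
  t_75 = 3;  t_76 = 7;  t_77 = 12;  t_78 = 11;  t_79 = 1;  t_80 = 4
  t_81 = 0;  t_82 = 4;  t_83 = 0;  t_84 = 8;  t_85 = 3;  t_86 = 2
  t_87 = 8;  t_88 = 11;  t_89 = 0;  t_90 = 3;  t_91 = 7;  t_92 = 8
  t_93 = 8;  t_94 = 7;  t_95 = 12;  t_96 = 4;  t_97 = 12;  t_98 = 8
  t_99 = 1;  t_100 = 11;  t_101 = 1;  t_102 = 9;  t_103 = 7;  t_104 = 3
  t_105 = 3;  t_106 = 3;  t_107 = 6;  t_108 = 5;  t_109 = 7;  t_110 = 1
  t_111 = 11;  t_112 = 5;  t_113 = 12;  t_114 = 1;  t_115 = 8;  t_116 = 12
  t_117 = 8;  t_118 = 11;  t_119 = 12;  t_120 = 12;  t_121 = 2;  t_122 = 10
  t_123 = 9;  t_124 = 9;  t_125 = 1;  t_126 = 12;  t_127 = 1;  t_128 = 11
  t_129 = 11;  t_130 = 10;  t_131 = 5;  t_132 = 9;  t_133 = 6;  t_134 = 9
  t_135 = 12;  t_136 = 3;  t_137 = 0;  t_138 = 10;  t_139 = 2;  t_140 = 2
  t_141 = 11;  t_142 = 1;  t_143 = 5;  t_144 = 4;  t_145 = 9;  t_146 = 11
  t_147 = 7;  t_148 = 1;  t_149 = 0;  t_150 = 0;  t_151 = 9;  t_152 = 10
  t_153 = 6;  t_154 = 8;  t_155 = 4;  t_156 = 8;  t_157 = 8;  t_158 = 6
  t_159 = 8;  t_160 = 12;  t_161 = 1;  t_162 = 9;  t_163 = 3;  t_164 = 0
  t_165 = 9;  t_166 = 11;  t_167 = 10;  t_168 = 0;  t_169 = 2;  t_170 = 7
  t_171 = 6;  t_172 = 4;  t_173 = 0;  t_174 = 10;  t_175 = 11;  t_176 = 12
  t_177 = 4;  t_178 = 9;  t_179 = 9;  t_180 = 12;  t_181 = 4;  t_182 = 4
  t_183 = 2;  t_184 = 0;  t_185 = 1;  t_186 = 9;  t_187 = 12;  t_188 = 10
  t_189 = 2;  t_190 = 6;  t_191 = 1;  t_192 = 8;  t_193 = 10;  t_194 = 0
  t_195 = 1;  t_196 = 3;  t_197 = 1;  t_198 = 6;  t_199 = 1;  t_200 = 12
  t_201 = 0;  t_202 = 7;  t_203 = 6;  t_204 = 12;  t_205 = 6;  t_206 = 11
  t_207 = 8;  t_208 = 4;  t_209 = 1;  t_210 = 6;  t_211 = 10;  t_212 = 9
  t_213 = 6;  t_214 = 2;  t_215 = 10;  t_216 = 7;  t_217 = 1;  t_218 = 4
  t_219 = 3;  t_220 = 3;  t_221 = 2;  t_222 = 2;  t_223 = 0;  t_224 = 9
  t_225 = 2;  t_226 = 0;  t_227 = 7;  t_228 = 7;  t_229 = 3;  t_230 = 11
  t_231 = 9;  t_232 = 7;  t_233 = 2;  t_234 = 12;  t_235 = 11;  t_236 = 8
  t_237 = 6;  t_238 = 9;  t_239 = 3;  t_240 = 6;  t_241 = 7;  t_242 = 2
  t_243 = 11;  t_244 = 7;  t_245 = 3;  t_246 = 8;  t_247 = 10;  t_248 = 5
t_249 = 4·5 + 2·10 + 9·8 = 8
t_250 = 4·8 + 2·5 + 9·10 = 2

2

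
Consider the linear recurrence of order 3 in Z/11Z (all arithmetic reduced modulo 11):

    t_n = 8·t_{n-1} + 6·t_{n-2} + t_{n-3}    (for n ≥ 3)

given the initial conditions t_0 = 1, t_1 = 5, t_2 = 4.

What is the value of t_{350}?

4

t_3 = 8·4 + 6·5 + 1·1 = 8
t_4 = 8·8 + 6·4 + 1·5 = 5
t_5 = 8·5 + 6·8 + 1·4 = 4
t_6 = 8·4 + 6·5 + 1·8 = 4
t_7 = 8·4 + 6·4 + 1·5 = 6
t_8 = 8·6 + 6·4 + 1·4 = 10
t_9 = 8·10 + 6·6 + 1·4 = 10
t_10 = 8·10 + 6·10 + 1·6 = 3
t_11 = 8·3 + 6·10 + 1·10 = 6
t_12 = 8·6 + 6·3 + 1·10 = 10
t_13 = 8·10 + 6·6 + 1·3 = 9
t_14 = 8·9 + 6·10 + 1·6 = 6
t_15 = 8·6 + 6·9 + 1·10 = 2
t_16 = 8·2 + 6·6 + 1·9 = 6
t_17 = 8·6 + 6·2 + 1·6 = 0
t_18 = 8·0 + 6·6 + 1·2 = 5
t_19 = 8·5 + 6·0 + 1·6 = 2
t_20 = 8·2 + 6·5 + 1·0 = 2
t_21 = 8·2 + 6·2 + 1·5 = 0
t_22 = 8·0 + 6·2 + 1·2 = 3
t_23 = 8·3 + 6·0 + 1·2 = 4
t_24 = 8·4 + 6·3 + 1·0 = 6
t_25 = 8·6 + 6·4 + 1·3 = 9
t_26 = 8·9 + 6·6 + 1·4 = 2
t_27 = 8·2 + 6·9 + 1·6 = 10
t_28 = 8·10 + 6·2 + 1·9 = 2
t_29 = 8·2 + 6·10 + 1·2 = 1
t_30 = 8·1 + 6·2 + 1·10 = 8
t_31 = 8·8 + 6·1 + 1·2 = 6
t_32 = 8·6 + 6·8 + 1·1 = 9
t_33 = 8·9 + 6·6 + 1·8 = 6
t_34 = 8·6 + 6·9 + 1·6 = 9
t_35 = 8·9 + 6·6 + 1·9 = 7
t_36 = 8·7 + 6·9 + 1·6 = 6
t_37 = 8·6 + 6·7 + 1·9 = 0
t_38 = 8·0 + 6·6 + 1·7 = 10
t_39 = 8·10 + 6·0 + 1·6 = 9
t_40 = 8·9 + 6·10 + 1·0 = 0
t_41 = 8·0 + 6·9 + 1·10 = 9
t_42 = 8·9 + 6·0 + 1·9 = 4
t_43 = 8·4 + 6·9 + 1·0 = 9
t_44 = 8·9 + 6·4 + 1·9 = 6
t_45 = 8·6 + 6·9 + 1·4 = 7
t_46 = 8·7 + 6·6 + 1·9 = 2
t_47 = 8·2 + 6·7 + 1·6 = 9
t_48 = 8·9 + 6·2 + 1·7 = 3
t_49 = 8·3 + 6·9 + 1·2 = 3
t_50 = 8·3 + 6·3 + 1·9 = 7
t_51 = 8·7 + 6·3 + 1·3 = 0
t_52 = 8·0 + 6·7 + 1·3 = 1
t_53 = 8·1 + 6·0 + 1·7 = 4
t_54 = 8·4 + 6·1 + 1·0 = 5
t_55 = 8·5 + 6·4 + 1·1 = 10
t_56 = 8·10 + 6·5 + 1·4 = 4
t_57 = 8·4 + 6·10 + 1·5 = 9
t_58 = 8·9 + 6·4 + 1·10 = 7
t_59 = 8·7 + 6·9 + 1·4 = 4
t_60 = 8·4 + 6·7 + 1·9 = 6
t_61 = 8·6 + 6·4 + 1·7 = 2
t_62 = 8·2 + 6·6 + 1·4 = 1
t_63 = 8·1 + 6·2 + 1·6 = 4
t_64 = 8·4 + 6·1 + 1·2 = 7
t_65 = 8·7 + 6·4 + 1·1 = 4
t_66 = 8·4 + 6·7 + 1·4 = 1
t_67 = 8·1 + 6·4 + 1·7 = 6
t_68 = 8·6 + 6·1 + 1·4 = 3
t_69 = 8·3 + 6·6 + 1·1 = 6
t_70 = 8·6 + 6·3 + 1·6 = 6
t_71 = 8·6 + 6·6 + 1·3 = 10
t_72 = 8·10 + 6·6 + 1·6 = 1
t_73 = 8·1 + 6·10 + 1·6 = 8
t_74 = 8·8 + 6·1 + 1·10 = 3
t_75 = 8·3 + 6·8 + 1·1 = 7
t_76 = 8·7 + 6·3 + 1·8 = 5
t_77 = 8·5 + 6·7 + 1·3 = 8
t_78 = 8·8 + 6·5 + 1·7 = 2
t_79 = 8·2 + 6·8 + 1·5 = 3
t_80 = 8·3 + 6·2 + 1·8 = 0
t_81 = 8·0 + 6·3 + 1·2 = 9
t_82 = 8·9 + 6·0 + 1·3 = 9
t_83 = 8·9 + 6·9 + 1·0 = 5
t_84 = 8·5 + 6·9 + 1·9 = 4
t_85 = 8·4 + 6·5 + 1·9 = 5
t_86 = 8·5 + 6·4 + 1·5 = 3
t_87 = 8·3 + 6·5 + 1·4 = 3
t_88 = 8·3 + 6·3 + 1·5 = 3
t_89 = 8·3 + 6·3 + 1·3 = 1
t_90 = 8·1 + 6·3 + 1·3 = 7
t_91 = 8·7 + 6·1 + 1·3 = 10
t_92 = 8·10 + 6·7 + 1·1 = 2
t_93 = 8·2 + 6·10 + 1·7 = 6
t_94 = 8·6 + 6·2 + 1·10 = 4
t_95 = 8·4 + 6·6 + 1·2 = 4
t_96 = 8·4 + 6·4 + 1·6 = 7
t_97 = 8·7 + 6·4 + 1·4 = 7
t_98 = 8·7 + 6·7 + 1·4 = 3
t_99 = 8·3 + 6·7 + 1·7 = 7
t_100 = 8·7 + 6·3 + 1·7 = 4
t_101 = 8·4 + 6·7 + 1·3 = 0
t_102 = 8·0 + 6·4 + 1·7 = 9
t_103 = 8·9 + 6·0 + 1·4 = 10
t_104 = 8·10 + 6·9 + 1·0 = 2
t_105 = 8·2 + 6·10 + 1·9 = 8
t_106 = 8·8 + 6·2 + 1·10 = 9
t_107 = 8·9 + 6·8 + 1·2 = 1
t_108 = 8·1 + 6·9 + 1·8 = 4
t_109 = 8·4 + 6·1 + 1·9 = 3
t_110 = 8·3 + 6·4 + 1·1 = 5
t_111 = 8·5 + 6·3 + 1·4 = 7
t_112 = 8·7 + 6·5 + 1·3 = 1
t_113 = 8·1 + 6·7 + 1·5 = 0
t_114 = 8·0 + 6·1 + 1·7 = 2
t_115 = 8·2 + 6·0 + 1·1 = 6
t_116 = 8·6 + 6·2 + 1·0 = 5
t_117 = 8·5 + 6·6 + 1·2 = 1
t_118 = 8·1 + 6·5 + 1·6 = 0
t_119 = 8·0 + 6·1 + 1·5 = 0
t_120 = 8·0 + 6·0 + 1·1 = 1
t_121 = 8·1 + 6·0 + 1·0 = 8
t_122 = 8·8 + 6·1 + 1·0 = 4
t_123 = 8·4 + 6·8 + 1·1 = 4
t_124 = 8·4 + 6·4 + 1·8 = 9
t_125 = 8·9 + 6·4 + 1·4 = 1
t_126 = 8·1 + 6·9 + 1·4 = 0
t_127 = 8·0 + 6·1 + 1·9 = 4
t_128 = 8·4 + 6·0 + 1·1 = 0
t_129 = 8·0 + 6·4 + 1·0 = 2
t_130 = 8·2 + 6·0 + 1·4 = 9
t_131 = 8·9 + 6·2 + 1·0 = 7
t_132 = 8·7 + 6·9 + 1·2 = 2
t_133 = 8·2 + 6·7 + 1·9 = 1
t_134 = 8·1 + 6·2 + 1·7 = 5
t_135 = 8·5 + 6·1 + 1·2 = 4
(t_133, t_134, t_135) = (1, 5, 4) = (t_0, t_1, t_2), so the sequence has period 133.
350 ≡ 84 (mod 133), hence t_350 = t_84 = 4.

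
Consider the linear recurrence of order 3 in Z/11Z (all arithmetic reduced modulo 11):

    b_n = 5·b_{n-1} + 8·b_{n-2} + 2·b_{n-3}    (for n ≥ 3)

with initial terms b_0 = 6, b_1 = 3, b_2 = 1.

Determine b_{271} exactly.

b_3 = 5·1 + 8·3 + 2·6 = 8
b_4 = 5·8 + 8·1 + 2·3 = 10
b_5 = 5·10 + 8·8 + 2·1 = 6
b_6 = 5·6 + 8·10 + 2·8 = 5
b_7 = 5·5 + 8·6 + 2·10 = 5
b_8 = 5·5 + 8·5 + 2·6 = 0
b_9 = 5·0 + 8·5 + 2·5 = 6
b_10 = 5·6 + 8·0 + 2·5 = 7
b_11 = 5·7 + 8·6 + 2·0 = 6
b_12 = 5·6 + 8·7 + 2·6 = 10
b_13 = 5·10 + 8·6 + 2·7 = 2
b_14 = 5·2 + 8·10 + 2·6 = 3
b_15 = 5·3 + 8·2 + 2·10 = 7
b_16 = 5·7 + 8·3 + 2·2 = 8
b_17 = 5·8 + 8·7 + 2·3 = 3
b_18 = 5·3 + 8·8 + 2·7 = 5
b_19 = 5·5 + 8·3 + 2·8 = 10
b_20 = 5·10 + 8·5 + 2·3 = 8
b_21 = 5·8 + 8·10 + 2·5 = 9
b_22 = 5·9 + 8·8 + 2·10 = 8
b_23 = 5·8 + 8·9 + 2·8 = 7
b_24 = 5·7 + 8·8 + 2·9 = 7
b_25 = 5·7 + 8·7 + 2·8 = 8
b_26 = 5·8 + 8·7 + 2·7 = 0
b_27 = 5·0 + 8·8 + 2·7 = 1
b_28 = 5·1 + 8·0 + 2·8 = 10
b_29 = 5·10 + 8·1 + 2·0 = 3
b_30 = 5·3 + 8·10 + 2·1 = 9
b_31 = 5·9 + 8·3 + 2·10 = 1
b_32 = 5·1 + 8·9 + 2·3 = 6
b_33 = 5·6 + 8·1 + 2·9 = 1
b_34 = 5·1 + 8·6 + 2·1 = 0
b_35 = 5·0 + 8·1 + 2·6 = 9
b_36 = 5·9 + 8·0 + 2·1 = 3
b_37 = 5·3 + 8·9 + 2·0 = 10
b_38 = 5·10 + 8·3 + 2·9 = 4
b_39 = 5·4 + 8·10 + 2·3 = 7
b_40 = 5·7 + 8·4 + 2·10 = 10
b_41 = 5·10 + 8·7 + 2·4 = 4
b_42 = 5·4 + 8·10 + 2·7 = 4
b_43 = 5·4 + 8·4 + 2·10 = 6
b_44 = 5·6 + 8·4 + 2·4 = 4
b_45 = 5·4 + 8·6 + 2·4 = 10
b_46 = 5·10 + 8·4 + 2·6 = 6
b_47 = 5·6 + 8·10 + 2·4 = 8
b_48 = 5·8 + 8·6 + 2·10 = 9
b_49 = 5·9 + 8·8 + 2·6 = 0
b_50 = 5·0 + 8·9 + 2·8 = 0
b_51 = 5·0 + 8·0 + 2·9 = 7
b_52 = 5·7 + 8·0 + 2·0 = 2
b_53 = 5·2 + 8·7 + 2·0 = 0
b_54 = 5·0 + 8·2 + 2·7 = 8
b_55 = 5·8 + 8·0 + 2·2 = 0
b_56 = 5·0 + 8·8 + 2·0 = 9
b_57 = 5·9 + 8·0 + 2·8 = 6
b_58 = 5·6 + 8·9 + 2·0 = 3
b_59 = 5·3 + 8·6 + 2·9 = 4
b_60 = 5·4 + 8·3 + 2·6 = 1
b_61 = 5·1 + 8·4 + 2·3 = 10
b_62 = 5·10 + 8·1 + 2·4 = 0
b_63 = 5·0 + 8·10 + 2·1 = 5
b_64 = 5·5 + 8·0 + 2·10 = 1
b_65 = 5·1 + 8·5 + 2·0 = 1
b_66 = 5·1 + 8·1 + 2·5 = 1
b_67 = 5·1 + 8·1 + 2·1 = 4
b_68 = 5·4 + 8·1 + 2·1 = 8
b_69 = 5·8 + 8·4 + 2·1 = 8
b_70 = 5·8 + 8·8 + 2·4 = 2
b_71 = 5·2 + 8·8 + 2·8 = 2
b_72 = 5·2 + 8·2 + 2·8 = 9
b_73 = 5·9 + 8·2 + 2·2 = 10
b_74 = 5·10 + 8·9 + 2·2 = 5
b_75 = 5·5 + 8·10 + 2·9 = 2
b_76 = 5·2 + 8·5 + 2·10 = 4
b_77 = 5·4 + 8·2 + 2·5 = 2
b_78 = 5·2 + 8·4 + 2·2 = 2
b_79 = 5·2 + 8·2 + 2·4 = 1
b_80 = 5·1 + 8·2 + 2·2 = 3
b_81 = 5·3 + 8·1 + 2·2 = 5
b_82 = 5·5 + 8·3 + 2·1 = 7
b_83 = 5·7 + 8·5 + 2·3 = 4
b_84 = 5·4 + 8·7 + 2·5 = 9
b_85 = 5·9 + 8·4 + 2·7 = 3
b_86 = 5·3 + 8·9 + 2·4 = 7
b_87 = 5·7 + 8·3 + 2·9 = 0
b_88 = 5·0 + 8·7 + 2·3 = 7
b_89 = 5·7 + 8·0 + 2·7 = 5
b_90 = 5·5 + 8·7 + 2·0 = 4
b_91 = 5·4 + 8·5 + 2·7 = 8
b_92 = 5·8 + 8·4 + 2·5 = 5
b_93 = 5·5 + 8·8 + 2·4 = 9
b_94 = 5·9 + 8·5 + 2·8 = 2
b_95 = 5·2 + 8·9 + 2·5 = 4
b_96 = 5·4 + 8·2 + 2·9 = 10
b_97 = 5·10 + 8·4 + 2·2 = 9
b_98 = 5·9 + 8·10 + 2·4 = 1
b_99 = 5·1 + 8·9 + 2·10 = 9
b_100 = 5·9 + 8·1 + 2·9 = 5
b_101 = 5·5 + 8·9 + 2·1 = 0
b_102 = 5·0 + 8·5 + 2·9 = 3
b_103 = 5·3 + 8·0 + 2·5 = 3
b_104 = 5·3 + 8·3 + 2·0 = 6
b_105 = 5·6 + 8·3 + 2·3 = 5
b_106 = 5·5 + 8·6 + 2·3 = 2
b_107 = 5·2 + 8·5 + 2·6 = 7
b_108 = 5·7 + 8·2 + 2·5 = 6
b_109 = 5·6 + 8·7 + 2·2 = 2
b_110 = 5·2 + 8·6 + 2·7 = 6
b_111 = 5·6 + 8·2 + 2·6 = 3
b_112 = 5·3 + 8·6 + 2·2 = 1
(b_110, b_111, b_112) = (6, 3, 1) = (b_0, b_1, b_2), so the sequence has period 110.
271 ≡ 51 (mod 110), hence b_271 = b_51 = 7.

7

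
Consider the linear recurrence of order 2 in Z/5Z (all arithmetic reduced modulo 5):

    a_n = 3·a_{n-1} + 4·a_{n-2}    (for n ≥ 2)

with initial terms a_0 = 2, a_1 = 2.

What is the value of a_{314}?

a_2 = 3·2 + 4·2 = 4
a_3 = 3·4 + 4·2 = 0
a_4 = 3·0 + 4·4 = 1
a_5 = 3·1 + 4·0 = 3
a_6 = 3·3 + 4·1 = 3
a_7 = 3·3 + 4·3 = 1
a_8 = 3·1 + 4·3 = 0
a_9 = 3·0 + 4·1 = 4
a_10 = 3·4 + 4·0 = 2
a_11 = 3·2 + 4·4 = 2
(a_10, a_11) = (2, 2) = (a_0, a_1), so the sequence has period 10.
314 ≡ 4 (mod 10), hence a_314 = a_4 = 1.

1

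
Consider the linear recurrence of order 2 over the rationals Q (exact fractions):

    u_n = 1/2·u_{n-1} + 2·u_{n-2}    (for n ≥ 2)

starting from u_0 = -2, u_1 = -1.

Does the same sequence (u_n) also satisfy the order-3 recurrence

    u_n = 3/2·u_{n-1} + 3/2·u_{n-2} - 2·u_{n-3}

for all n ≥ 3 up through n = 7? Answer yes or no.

Terms u_0..u_7: -2, -1, -9/2, -17/4, -89/8, -225/16, -937/32, -2737/64
n=3: candidate gives -17/4, actual u_3 = -17/4 ✓
n=4: candidate gives -89/8, actual u_4 = -89/8 ✓
n=5: candidate gives -225/16, actual u_5 = -225/16 ✓
n=6: candidate gives -937/32, actual u_6 = -937/32 ✓
n=7: candidate gives -2737/64, actual u_7 = -2737/64 ✓

yes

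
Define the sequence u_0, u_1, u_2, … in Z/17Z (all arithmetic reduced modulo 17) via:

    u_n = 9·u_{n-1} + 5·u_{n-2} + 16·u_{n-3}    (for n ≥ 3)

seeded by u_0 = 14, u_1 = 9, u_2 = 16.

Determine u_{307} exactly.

5

u_3 = 9·16 + 5·9 + 16·14 = 5
u_4 = 9·5 + 5·16 + 16·9 = 14
u_5 = 9·14 + 5·5 + 16·16 = 16
u_6 = 9·16 + 5·14 + 16·5 = 5
u_7 = 9·5 + 5·16 + 16·14 = 9
u_8 = 9·9 + 5·5 + 16·16 = 5
u_9 = 9·5 + 5·9 + 16·5 = 0
u_10 = 9·0 + 5·5 + 16·9 = 16
u_11 = 9·16 + 5·0 + 16·5 = 3
u_12 = 9·3 + 5·16 + 16·0 = 5
u_13 = 9·5 + 5·3 + 16·16 = 10
u_14 = 9·10 + 5·5 + 16·3 = 10
u_15 = 9·10 + 5·10 + 16·5 = 16
u_16 = 9·16 + 5·10 + 16·10 = 14
u_17 = 9·14 + 5·16 + 16·10 = 9
u_18 = 9·9 + 5·14 + 16·16 = 16
(u_16, u_17, u_18) = (14, 9, 16) = (u_0, u_1, u_2), so the sequence has period 16.
307 ≡ 3 (mod 16), hence u_307 = u_3 = 5.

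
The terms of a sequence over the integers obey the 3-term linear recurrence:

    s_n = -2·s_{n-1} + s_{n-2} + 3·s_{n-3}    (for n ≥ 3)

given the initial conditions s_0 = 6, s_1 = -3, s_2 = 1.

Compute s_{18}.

s_3 = -2·1 + 1·-3 + 3·6 = 13
s_4 = -2·13 + 1·1 + 3·-3 = -34
s_5 = -2·-34 + 1·13 + 3·1 = 84
s_6 = -2·84 + 1·-34 + 3·13 = -163
s_7 = -2·-163 + 1·84 + 3·-34 = 308
s_8 = -2·308 + 1·-163 + 3·84 = -527
s_9 = -2·-527 + 1·308 + 3·-163 = 873
s_10 = -2·873 + 1·-527 + 3·308 = -1349
s_11 = -2·-1349 + 1·873 + 3·-527 = 1990
s_12 = -2·1990 + 1·-1349 + 3·873 = -2710
s_13 = -2·-2710 + 1·1990 + 3·-1349 = 3363
s_14 = -2·3363 + 1·-2710 + 3·1990 = -3466
s_15 = -2·-3466 + 1·3363 + 3·-2710 = 2165
s_16 = -2·2165 + 1·-3466 + 3·3363 = 2293
s_17 = -2·2293 + 1·2165 + 3·-3466 = -12819
s_18 = -2·-12819 + 1·2293 + 3·2165 = 34426

34426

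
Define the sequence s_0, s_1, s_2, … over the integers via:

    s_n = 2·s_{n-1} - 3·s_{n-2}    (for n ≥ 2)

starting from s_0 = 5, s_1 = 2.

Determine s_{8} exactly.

-83

s_2 = 2·2 + -3·5 = -11
s_3 = 2·-11 + -3·2 = -28
s_4 = 2·-28 + -3·-11 = -23
s_5 = 2·-23 + -3·-28 = 38
s_6 = 2·38 + -3·-23 = 145
s_7 = 2·145 + -3·38 = 176
s_8 = 2·176 + -3·145 = -83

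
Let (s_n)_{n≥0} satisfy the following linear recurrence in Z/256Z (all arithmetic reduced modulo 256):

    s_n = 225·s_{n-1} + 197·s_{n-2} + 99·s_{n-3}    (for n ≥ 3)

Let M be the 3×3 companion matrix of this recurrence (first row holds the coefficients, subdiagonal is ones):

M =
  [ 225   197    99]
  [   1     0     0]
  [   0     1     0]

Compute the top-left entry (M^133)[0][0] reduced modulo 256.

(M^133)[0][0] is the top entry after applying M 133 times to the unit state (1, 0, 0). Equivalently it is h_{135} for the auxiliary sequence (h_n) obeying the same recurrence with h_2 = 1 and h_i = 0 for 0 ≤ i < 2:
h_3 = 225·1 + 197·0 + 99·0 = 225
h_4 = 225·225 + 197·1 + 99·0 = 134
h_5 = 225·134 + 197·225 + 99·1 = 78
h_6 = 225·78 + 197·134 + 99·225 = 175
h_7 = 225·175 + 197·78 + 99·134 = 167
h_8 = 225·167 + 197·175 + 99·78 = 156
Continuing the recurrence:
  h_9 = 76;  h_10 = 109;  h_11 = 157;  h_12 = 66;  h_13 = 250;  h_14 = 59
  h_15 = 195;  h_16 = 120;  h_17 = 88;  h_18 = 25;  h_19 = 25;  h_20 = 62
  h_21 = 102;  h_22 = 7;  h_23 = 159;  h_24 = 148;  h_25 = 36;  h_26 = 5
  h_27 = 85;  h_28 = 122;  h_29 = 146;  h_30 = 19;  h_31 = 59;  h_32 = 240
  h_33 = 176;  h_34 = 49;  h_35 = 81;  h_36 = 246;  h_37 = 126;  h_38 = 95
  h_39 = 151;  h_40 = 140;  h_41 = 252;  h_42 = 157;  h_43 = 13;  h_44 = 178
  h_45 = 42;  h_46 = 235;  h_47 = 179;  h_48 = 104;  h_49 = 8;  h_50 = 73
  h_51 = 137;  h_52 = 174;  h_53 = 150;  h_54 = 183;  h_55 = 143;  h_56 = 132
  h_57 = 212;  h_58 = 53;  h_59 = 197;  h_60 = 234;  h_61 = 194;  h_62 = 195
  h_63 = 43;  h_64 = 224;  h_65 = 96;  h_66 = 97;  h_67 = 193;  h_68 = 102
  h_69 = 174;  h_70 = 15;  h_71 = 135;  h_72 = 124;  h_73 = 172;  h_74 = 205
  h_75 = 125;  h_76 = 34;  h_77 = 90;  h_78 = 155;  h_79 = 163;  h_80 = 88
  h_81 = 184;  h_82 = 121;  h_83 = 249;  h_84 = 30;  h_85 = 198;  h_86 = 103
  h_87 = 127;  h_88 = 116;  h_89 = 132;  h_90 = 101;  h_91 = 53;  h_92 = 90
  h_93 = 242;  h_94 = 115;  h_95 = 27;  h_96 = 208;  h_97 = 16;  h_98 = 145
  h_99 = 49;  h_100 = 214;  h_101 = 222;  h_102 = 191;  h_103 = 119;  h_104 = 108
  h_105 = 92;  h_106 = 253;  h_107 = 237;  h_108 = 146;  h_109 = 138;  h_110 = 75
  h_111 = 147;  h_112 = 72;  h_113 = 104;  h_114 = 169;  h_115 = 105;  h_116 = 142
  h_117 = 246;  h_118 = 23;  h_119 = 111;  h_120 = 100;  h_121 = 52;  h_122 = 149
  h_123 = 165;  h_124 = 202;  h_125 = 34;  h_126 = 35;  h_127 = 11;  h_128 = 192
  h_129 = 192;  h_130 = 193;  h_131 = 161;  h_132 = 70;  h_133 = 14
h_134 = 225·14 + 197·70 + 99·161 = 111
h_135 = 225·111 + 197·14 + 99·70 = 103

103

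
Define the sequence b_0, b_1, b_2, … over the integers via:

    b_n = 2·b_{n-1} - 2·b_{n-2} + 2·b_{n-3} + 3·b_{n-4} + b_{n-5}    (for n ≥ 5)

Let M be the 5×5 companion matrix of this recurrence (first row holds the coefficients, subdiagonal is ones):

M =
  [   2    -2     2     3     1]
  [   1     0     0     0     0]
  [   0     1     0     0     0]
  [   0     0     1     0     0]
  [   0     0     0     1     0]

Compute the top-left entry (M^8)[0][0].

105

(M^8)[0][0] is the top entry after applying M 8 times to the unit state (1, 0, 0, 0, 0). Equivalently it is h_{12} for the auxiliary sequence (h_n) obeying the same recurrence with h_4 = 1 and h_i = 0 for 0 ≤ i < 4:
h_5 = 2·1 + -2·0 + 2·0 + 3·0 + 1·0 = 2
h_6 = 2·2 + -2·1 + 2·0 + 3·0 + 1·0 = 2
h_7 = 2·2 + -2·2 + 2·1 + 3·0 + 1·0 = 2
h_8 = 2·2 + -2·2 + 2·2 + 3·1 + 1·0 = 7
h_9 = 2·7 + -2·2 + 2·2 + 3·2 + 1·1 = 21
h_10 = 2·21 + -2·7 + 2·2 + 3·2 + 1·2 = 40
h_11 = 2·40 + -2·21 + 2·7 + 3·2 + 1·2 = 60
h_12 = 2·60 + -2·40 + 2·21 + 3·7 + 1·2 = 105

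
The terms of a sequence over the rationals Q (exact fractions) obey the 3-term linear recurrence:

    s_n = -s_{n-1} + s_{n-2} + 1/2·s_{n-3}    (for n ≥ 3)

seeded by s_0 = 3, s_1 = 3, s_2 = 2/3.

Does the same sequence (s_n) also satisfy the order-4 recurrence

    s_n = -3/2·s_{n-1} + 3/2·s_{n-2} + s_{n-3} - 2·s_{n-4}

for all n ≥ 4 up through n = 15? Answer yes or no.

no

Terms s_0..s_15: 3, 3, 2/3, 23/6, -5/3, 35/6, -67/12, 127/12, -53/4, 505/24, -29, 521/12, -2971/48, 1453/16, -131, 18323/96
n=4: candidate gives -31/4, actual s_4 = -5/3 ✗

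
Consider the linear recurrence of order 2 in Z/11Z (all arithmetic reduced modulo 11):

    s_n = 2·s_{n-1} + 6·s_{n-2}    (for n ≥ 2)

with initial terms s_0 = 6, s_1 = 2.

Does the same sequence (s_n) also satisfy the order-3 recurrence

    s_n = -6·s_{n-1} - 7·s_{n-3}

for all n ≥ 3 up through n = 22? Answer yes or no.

yes

Terms s_0..s_22: 6, 2, 7, 4, 6, 3, 9, 3, 5, 6, 9, 10, 8, 10, 2, 9, 8, 4, 1, 4, 3, 8, 1
n=3: candidate gives 4, actual s_3 = 4 ✓
n=4: candidate gives 6, actual s_4 = 6 ✓
n=5: candidate gives 3, actual s_5 = 3 ✓
n=6: candidate gives 9, actual s_6 = 9 ✓
n=7: candidate gives 3, actual s_7 = 3 ✓
n=8: candidate gives 5, actual s_8 = 5 ✓
n=9: candidate gives 6, actual s_9 = 6 ✓
n=10: candidate gives 9, actual s_10 = 9 ✓
n=11: candidate gives 10, actual s_11 = 10 ✓
n=12: candidate gives 8, actual s_12 = 8 ✓
n=13: candidate gives 10, actual s_13 = 10 ✓
n=14: candidate gives 2, actual s_14 = 2 ✓
n=15: candidate gives 9, actual s_15 = 9 ✓
n=16: candidate gives 8, actual s_16 = 8 ✓
n=17: candidate gives 4, actual s_17 = 4 ✓
n=18: candidate gives 1, actual s_18 = 1 ✓
n=19: candidate gives 4, actual s_19 = 4 ✓
n=20: candidate gives 3, actual s_20 = 3 ✓
n=21: candidate gives 8, actual s_21 = 8 ✓
n=22: candidate gives 1, actual s_22 = 1 ✓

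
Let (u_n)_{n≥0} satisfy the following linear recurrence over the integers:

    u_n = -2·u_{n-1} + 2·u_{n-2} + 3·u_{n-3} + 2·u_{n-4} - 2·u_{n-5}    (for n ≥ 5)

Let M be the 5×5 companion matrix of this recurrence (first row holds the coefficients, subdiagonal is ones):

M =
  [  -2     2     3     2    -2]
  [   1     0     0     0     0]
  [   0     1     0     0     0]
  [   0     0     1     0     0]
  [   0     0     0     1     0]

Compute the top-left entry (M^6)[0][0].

(M^6)[0][0] is the top entry after applying M 6 times to the unit state (1, 0, 0, 0, 0). Equivalently it is h_{10} for the auxiliary sequence (h_n) obeying the same recurrence with h_4 = 1 and h_i = 0 for 0 ≤ i < 4:
h_5 = -2·1 + 2·0 + 3·0 + 2·0 + -2·0 = -2
h_6 = -2·-2 + 2·1 + 3·0 + 2·0 + -2·0 = 6
h_7 = -2·6 + 2·-2 + 3·1 + 2·0 + -2·0 = -13
h_8 = -2·-13 + 2·6 + 3·-2 + 2·1 + -2·0 = 34
h_9 = -2·34 + 2·-13 + 3·6 + 2·-2 + -2·1 = -82
h_10 = -2·-82 + 2·34 + 3·-13 + 2·6 + -2·-2 = 209

209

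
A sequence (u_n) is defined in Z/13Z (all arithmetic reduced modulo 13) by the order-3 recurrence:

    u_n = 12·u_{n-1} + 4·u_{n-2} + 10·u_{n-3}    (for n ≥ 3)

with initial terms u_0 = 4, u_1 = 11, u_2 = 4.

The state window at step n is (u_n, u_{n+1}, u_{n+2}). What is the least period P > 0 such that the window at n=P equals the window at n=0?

n=0: window = (4, 11, 4)
n=1: window = (11, 4, 2)
n=2: window = (4, 2, 7)
n=3: window = (2, 7, 2)
n=4: window = (7, 2, 7)
n=5: window = (2, 7, 6)
n=6: window = (7, 6, 3)
n=7: window = (6, 3, 0)
n=8: window = (3, 0, 7)
n=9: window = (0, 7, 10)
n=10: window = (7, 10, 5)
n=11: window = (10, 5, 1)
n=12: window = (5, 1, 2)
n=13: window = (1, 2, 0)
n=14: window = (2, 0, 5)
n=15: window = (0, 5, 2)
n=16: window = (5, 2, 5)
n=17: window = (2, 5, 1)
n=18: window = (5, 1, 0)
n=19: window = (1, 0, 2)
n=20: window = (0, 2, 8)
n=21: window = (2, 8, 0)
n=22: window = (8, 0, 0)
n=23: window = (0, 0, 2)
n=24: window = (0, 2, 11)
n=25: window = (2, 11, 10)
n=26: window = (11, 10, 2)
n=27: window = (10, 2, 5)
n=28: window = (2, 5, 12)
n=29: window = (5, 12, 2)
n=30: window = (12, 2, 5)
n=31: window = (2, 5, 6)
n=32: window = (5, 6, 8)
n=33: window = (6, 8, 1)
n=34: window = (8, 1, 0)
n=35: window = (1, 0, 6)
n=36: window = (0, 6, 4)
n=37: window = (6, 4, 7)
n=38: window = (4, 7, 4)
n=39: window = (7, 4, 12)
n=40: window = (4, 12, 9)
…
n=1096: window = (7, 9, 4)
n=1097: window = (9, 4, 11)
n=1098: window = (4, 11, 4)
window at n=1098 equals window at n=0 → period = 1098

1098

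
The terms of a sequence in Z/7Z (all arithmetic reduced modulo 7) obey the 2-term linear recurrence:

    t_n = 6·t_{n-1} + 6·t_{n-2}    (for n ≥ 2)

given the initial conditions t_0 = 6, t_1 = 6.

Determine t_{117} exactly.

t_2 = 6·6 + 6·6 = 2
t_3 = 6·2 + 6·6 = 6
t_4 = 6·6 + 6·2 = 6
(t_3, t_4) = (6, 6) = (t_0, t_1), so the sequence has period 3.
117 ≡ 0 (mod 3), hence t_117 = t_0 = 6.

6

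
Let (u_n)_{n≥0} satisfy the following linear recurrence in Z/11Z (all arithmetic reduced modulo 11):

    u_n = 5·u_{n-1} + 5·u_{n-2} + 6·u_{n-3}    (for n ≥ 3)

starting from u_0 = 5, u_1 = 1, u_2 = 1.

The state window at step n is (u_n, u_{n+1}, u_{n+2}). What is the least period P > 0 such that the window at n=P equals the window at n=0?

n=0: window = (5, 1, 1)
n=1: window = (1, 1, 7)
n=2: window = (1, 7, 2)
n=3: window = (7, 2, 7)
n=4: window = (2, 7, 10)
n=5: window = (7, 10, 9)
n=6: window = (10, 9, 5)
n=7: window = (9, 5, 9)
n=8: window = (5, 9, 3)
n=9: window = (9, 3, 2)
n=10: window = (3, 2, 2)
n=11: window = (2, 2, 5)
n=12: window = (2, 5, 3)
n=13: window = (5, 3, 8)
n=14: window = (3, 8, 8)
n=15: window = (8, 8, 10)
n=16: window = (8, 10, 6)
n=17: window = (10, 6, 7)
n=18: window = (6, 7, 4)
n=19: window = (7, 4, 3)
n=20: window = (4, 3, 0)
n=21: window = (3, 0, 6)
n=22: window = (0, 6, 4)
n=23: window = (6, 4, 6)
n=24: window = (4, 6, 9)
n=25: window = (6, 9, 0)
n=26: window = (9, 0, 4)
n=27: window = (0, 4, 8)
n=28: window = (4, 8, 5)
n=29: window = (8, 5, 1)
n=30: window = (5, 1, 1)
window at n=30 equals window at n=0 → period = 30

30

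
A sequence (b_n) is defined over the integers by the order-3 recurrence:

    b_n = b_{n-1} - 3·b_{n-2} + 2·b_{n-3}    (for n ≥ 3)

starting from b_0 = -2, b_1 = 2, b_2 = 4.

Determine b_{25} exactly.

-749318

b_3 = 1·4 + -3·2 + 2·-2 = -6
b_4 = 1·-6 + -3·4 + 2·2 = -14
b_5 = 1·-14 + -3·-6 + 2·4 = 12
b_6 = 1·12 + -3·-14 + 2·-6 = 42
b_7 = 1·42 + -3·12 + 2·-14 = -22
b_8 = 1·-22 + -3·42 + 2·12 = -124
b_9 = 1·-124 + -3·-22 + 2·42 = 26
b_10 = 1·26 + -3·-124 + 2·-22 = 354
b_11 = 1·354 + -3·26 + 2·-124 = 28
b_12 = 1·28 + -3·354 + 2·26 = -982
b_13 = 1·-982 + -3·28 + 2·354 = -358
b_14 = 1·-358 + -3·-982 + 2·28 = 2644
b_15 = 1·2644 + -3·-358 + 2·-982 = 1754
b_16 = 1·1754 + -3·2644 + 2·-358 = -6894
b_17 = 1·-6894 + -3·1754 + 2·2644 = -6868
b_18 = 1·-6868 + -3·-6894 + 2·1754 = 17322
b_19 = 1·17322 + -3·-6868 + 2·-6894 = 24138
b_20 = 1·24138 + -3·17322 + 2·-6868 = -41564
b_21 = 1·-41564 + -3·24138 + 2·17322 = -79334
b_22 = 1·-79334 + -3·-41564 + 2·24138 = 93634
b_23 = 1·93634 + -3·-79334 + 2·-41564 = 248508
b_24 = 1·248508 + -3·93634 + 2·-79334 = -191062
b_25 = 1·-191062 + -3·248508 + 2·93634 = -749318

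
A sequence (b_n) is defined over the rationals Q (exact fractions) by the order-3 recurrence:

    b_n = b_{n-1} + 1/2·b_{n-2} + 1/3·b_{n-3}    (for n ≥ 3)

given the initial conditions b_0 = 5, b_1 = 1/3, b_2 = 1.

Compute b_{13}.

b_3 = 1·1 + 1/2·1/3 + 1/3·5 = 17/6
b_4 = 1·17/6 + 1/2·1 + 1/3·1/3 = 31/9
b_5 = 1·31/9 + 1/2·17/6 + 1/3·1 = 187/36
b_6 = 1·187/36 + 1/2·31/9 + 1/3·17/6 = 283/36
b_7 = 1·283/36 + 1/2·187/36 + 1/3·31/9 = 2507/216
b_8 = 1·2507/216 + 1/2·283/36 + 1/3·187/36 = 1865/108
b_9 = 1·1865/108 + 1/2·2507/216 + 1/3·283/36 = 11099/432
b_10 = 1·11099/432 + 1/2·1865/108 + 1/3·2507/216 = 49501/1296
b_11 = 1·49501/1296 + 1/2·11099/432 + 1/3·1865/108 = 49073/864
b_12 = 1·49073/864 + 1/2·49501/1296 + 1/3·11099/432 = 109459/1296
b_13 = 1·109459/1296 + 1/2·49073/864 + 1/3·49501/1296 = 1953169/15552

1953169/15552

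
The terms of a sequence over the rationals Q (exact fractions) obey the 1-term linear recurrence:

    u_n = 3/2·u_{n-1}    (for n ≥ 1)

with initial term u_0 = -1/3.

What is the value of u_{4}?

u_1 = 3/2·-1/3 = -1/2
u_2 = 3/2·-1/2 = -3/4
u_3 = 3/2·-3/4 = -9/8
u_4 = 3/2·-9/8 = -27/16

-27/16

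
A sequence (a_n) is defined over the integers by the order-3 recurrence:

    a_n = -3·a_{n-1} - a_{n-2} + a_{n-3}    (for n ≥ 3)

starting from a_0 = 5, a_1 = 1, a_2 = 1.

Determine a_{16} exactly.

a_3 = -3·1 + -1·1 + 1·5 = 1
a_4 = -3·1 + -1·1 + 1·1 = -3
a_5 = -3·-3 + -1·1 + 1·1 = 9
a_6 = -3·9 + -1·-3 + 1·1 = -23
a_7 = -3·-23 + -1·9 + 1·-3 = 57
a_8 = -3·57 + -1·-23 + 1·9 = -139
a_9 = -3·-139 + -1·57 + 1·-23 = 337
a_10 = -3·337 + -1·-139 + 1·57 = -815
a_11 = -3·-815 + -1·337 + 1·-139 = 1969
a_12 = -3·1969 + -1·-815 + 1·337 = -4755
a_13 = -3·-4755 + -1·1969 + 1·-815 = 11481
a_14 = -3·11481 + -1·-4755 + 1·1969 = -27719
a_15 = -3·-27719 + -1·11481 + 1·-4755 = 66921
a_16 = -3·66921 + -1·-27719 + 1·11481 = -161563

-161563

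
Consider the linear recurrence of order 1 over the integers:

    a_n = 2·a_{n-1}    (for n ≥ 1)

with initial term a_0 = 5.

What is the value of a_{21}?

a_1 = 2·5 = 10
a_2 = 2·10 = 20
a_3 = 2·20 = 40
a_4 = 2·40 = 80
a_5 = 2·80 = 160
a_6 = 2·160 = 320
a_7 = 2·320 = 640
a_8 = 2·640 = 1280
a_9 = 2·1280 = 2560
a_10 = 2·2560 = 5120
a_11 = 2·5120 = 10240
a_12 = 2·10240 = 20480
a_13 = 2·20480 = 40960
a_14 = 2·40960 = 81920
a_15 = 2·81920 = 163840
a_16 = 2·163840 = 327680
a_17 = 2·327680 = 655360
a_18 = 2·655360 = 1310720
a_19 = 2·1310720 = 2621440
a_20 = 2·2621440 = 5242880
a_21 = 2·5242880 = 10485760

10485760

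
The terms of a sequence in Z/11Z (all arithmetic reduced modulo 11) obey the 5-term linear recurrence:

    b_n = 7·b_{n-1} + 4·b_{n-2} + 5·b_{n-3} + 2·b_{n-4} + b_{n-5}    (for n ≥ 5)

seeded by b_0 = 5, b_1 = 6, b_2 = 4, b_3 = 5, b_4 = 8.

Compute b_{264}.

5

b_5 = 7·8 + 4·5 + 5·4 + 2·6 + 1·5 = 3
b_6 = 7·3 + 4·8 + 5·5 + 2·4 + 1·6 = 4
b_7 = 7·4 + 4·3 + 5·8 + 2·5 + 1·4 = 6
b_8 = 7·6 + 4·4 + 5·3 + 2·8 + 1·5 = 6
b_9 = 7·6 + 4·6 + 5·4 + 2·3 + 1·8 = 1
b_10 = 7·1 + 4·6 + 5·6 + 2·4 + 1·3 = 6
Continuing the recurrence:
  b_11 = 4;  b_12 = 9;  b_13 = 7;  b_14 = 8;  b_15 = 0;  b_16 = 1
  b_17 = 4;  b_18 = 0;  b_19 = 7;  b_20 = 5;  b_21 = 6;  b_22 = 2
  b_23 = 0;  b_24 = 0;  b_25 = 5;  b_26 = 1;  b_27 = 7;  b_28 = 1
  b_29 = 6;  b_30 = 0;  b_31 = 0;  b_32 = 6;  b_33 = 0;  b_34 = 8
  b_35 = 9;  b_36 = 8;  b_37 = 6;  b_38 = 3;  b_39 = 1;  b_40 = 8
  b_41 = 7;  b_42 = 10;  b_43 = 0;  b_44 = 4;  b_45 = 1;  b_46 = 6
  b_47 = 10;  b_48 = 8;  b_49 = 0;  b_50 = 7;  b_51 = 5;  b_52 = 1
  b_53 = 4;  b_54 = 5;  b_55 = 7;  b_56 = 8;  b_57 = 8;  b_58 = 5
  b_59 = 5;  b_60 = 8;  b_61 = 4;  b_62 = 4;  b_63 = 0;  b_64 = 2
  b_65 = 6;  b_66 = 7;  b_67 = 10;  b_68 = 0;  b_69 = 1;  b_70 = 0
  b_71 = 9;  b_72 = 1;  b_73 = 1;  b_74 = 2;  b_75 = 8;  b_76 = 3
  b_77 = 0;  b_78 = 2;  b_79 = 3;  b_80 = 10;  b_81 = 7;  b_82 = 9
  b_83 = 6;  b_84 = 4;  b_85 = 0;  b_86 = 5;  b_87 = 10;  b_88 = 5
  b_89 = 5;  b_90 = 5;  b_91 = 6;  b_92 = 8;  b_93 = 10;  b_94 = 4
  b_95 = 4;  b_96 = 6;  b_97 = 7;  b_98 = 1;  b_99 = 0;  b_100 = 0
  b_101 = 3;  b_102 = 8;  b_103 = 3;  b_104 = 2;  b_105 = 6;  b_106 = 7
  b_107 = 9;  b_108 = 7;  b_109 = 2;  b_110 = 8;  b_111 = 3;  b_112 = 9
  b_113 = 5;  b_114 = 5;  b_115 = 4;  b_116 = 6;  b_117 = 3;  b_118 = 3
  b_119 = 10;  b_120 = 3;  b_121 = 0;  b_122 = 5;  b_123 = 7;  b_124 = 8
  b_125 = 2;  b_126 = 3;  b_127 = 0;  b_128 = 1;  b_129 = 1;  b_130 = 8
  b_131 = 2;  b_132 = 9;  b_133 = 4;  b_134 = 3;  b_135 = 6;  b_136 = 6
  b_137 = 10;  b_138 = 2;  b_139 = 0;  b_140 = 10;  b_141 = 7;  b_142 = 4
  b_143 = 9;  b_144 = 2;  b_145 = 6;  b_146 = 0;  b_147 = 1;  b_148 = 6
  b_149 = 5;  b_150 = 4;  b_151 = 3;  b_152 = 9;  b_153 = 1;  b_154 = 5
  b_155 = 6;  b_156 = 0;  b_157 = 5;  b_158 = 10;  b_159 = 8;  b_160 = 6
  b_161 = 2;  b_162 = 4;  b_163 = 4;  b_164 = 8;  b_165 = 3;  b_166 = 6
  b_167 = 7;  b_168 = 9;  b_169 = 3;  b_170 = 8;  b_171 = 1;  b_172 = 2
  b_173 = 7;  b_174 = 4;  b_175 = 10;  b_176 = 5;  b_177 = 1;  b_178 = 4
  b_179 = 4;  b_180 = 3;  b_181 = 9;  b_182 = 5;  b_183 = 10;  b_184 = 2
  b_185 = 1;  b_186 = 7;  b_187 = 0;  b_188 = 3;  b_189 = 5;  b_190 = 7
  b_191 = 3;  b_192 = 3;  b_193 = 4;  b_194 = 8;  b_195 = 1;  b_196 = 2
  b_197 = 3;  b_198 = 10;  b_199 = 3;  b_200 = 4;  b_201 = 10;  b_202 = 3
  b_203 = 9;  b_204 = 4;  b_205 = 4;  b_206 = 6;  b_207 = 0;  b_208 = 6
  b_209 = 7;  b_210 = 1;  b_211 = 5;  b_212 = 9;  b_213 = 9;  b_214 = 1
  b_215 = 0;  b_216 = 6;  b_217 = 8;  b_218 = 3;  b_219 = 7;  b_220 = 3
  b_221 = 9;  b_222 = 3;  b_223 = 1;  b_224 = 0;  b_225 = 7;  b_226 = 3
  b_227 = 10;  b_228 = 8;  b_229 = 4;  b_230 = 2;  b_231 = 5;  b_232 = 1
  b_233 = 9;  b_234 = 1;  b_235 = 5;  b_236 = 3;  b_237 = 10;  b_238 = 8
  b_239 = 1;  b_240 = 1;  b_241 = 8;  b_242 = 3;  b_243 = 2;  b_244 = 3
  b_245 = 6;  b_246 = 1;  b_247 = 9;  b_248 = 6;  b_249 = 10;  b_250 = 4
  b_251 = 7;  b_252 = 4;  b_253 = 3;  b_254 = 2;  b_255 = 9;  b_256 = 2
  b_257 = 4;  b_258 = 0;  b_259 = 2;  b_260 = 3;  b_261 = 6;  b_262 = 2
b_263 = 7·2 + 4·6 + 5·3 + 2·2 + 1·0 = 2
b_264 = 7·2 + 4·2 + 5·6 + 2·3 + 1·2 = 5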